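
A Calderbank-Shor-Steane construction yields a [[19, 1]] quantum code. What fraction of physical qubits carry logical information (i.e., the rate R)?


Code rate R = k/n
= 1/19
= 0.0526

0.0526


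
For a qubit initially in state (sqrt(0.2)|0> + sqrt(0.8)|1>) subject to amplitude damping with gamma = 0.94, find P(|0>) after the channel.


For amplitude damping with parameter gamma on state sqrt(a)|0> + sqrt(b)|1>:
alpha^2 = 0.2, beta^2 = 0.8
P(|0>) = alpha^2 + gamma * beta^2
= 0.2 + 0.94 * 0.8
= 0.2 + 0.7520
= 0.9520

0.9520


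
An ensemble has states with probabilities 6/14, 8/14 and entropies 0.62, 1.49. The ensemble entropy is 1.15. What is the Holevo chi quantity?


chi = S(rho) - sum_i p_i * S(rho_i)
Weighted entropy = 6/14 * 0.62 + 8/14 * 1.49
= 1.1171
chi = 1.15 - 1.1171
= 0.0329

0.0329


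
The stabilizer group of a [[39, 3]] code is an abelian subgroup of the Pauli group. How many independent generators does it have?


For an [[n,k]] stabilizer code:
Number of stabilizer generators = n - k
= 39 - 3
= 36

36


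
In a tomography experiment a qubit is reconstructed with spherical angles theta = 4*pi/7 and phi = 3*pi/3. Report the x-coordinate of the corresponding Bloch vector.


theta = 1.7952, phi = 3.1416
r_x = sin(theta)*cos(phi) = 0.9749 * -1.0000
r_x = -0.9749

-0.9749


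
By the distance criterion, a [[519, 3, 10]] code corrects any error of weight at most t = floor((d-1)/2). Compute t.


Code parameters: [[519, 3, 10]], distance d = 10.
Number of correctable errors = floor((d-1)/2)
= floor((10 - 1)/2)
= floor(9/2)
= 4

4


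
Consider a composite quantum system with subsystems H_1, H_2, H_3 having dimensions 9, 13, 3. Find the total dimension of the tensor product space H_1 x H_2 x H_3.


dim(H_1 x H_2 x H_3) = 9 * 13 * 3
= 117 * 3
= 351

351


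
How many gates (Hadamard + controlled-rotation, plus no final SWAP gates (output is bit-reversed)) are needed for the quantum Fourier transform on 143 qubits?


Hadamard gates: 143
Controlled rotations: n*(n-1)/2 = 143*142/2 = 10153
SWAP gates: 0 (omitted)
Total = 143 + 10153
= 10296

10296


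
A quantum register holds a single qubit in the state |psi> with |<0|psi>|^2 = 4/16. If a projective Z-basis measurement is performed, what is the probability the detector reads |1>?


|alpha|^2 = 4/16 = 0.2500
|beta|^2 = 1 - 4/16 = 12/16 = 0.7500
P(|1>) = |beta|^2 = 0.7500

0.7500


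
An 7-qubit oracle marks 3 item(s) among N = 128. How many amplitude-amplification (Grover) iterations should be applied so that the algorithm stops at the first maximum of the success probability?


After j Grover iterations the success probability is P(j) = sin^2((2j+1)*theta), where sin(theta) = sqrt(k/N).
N = 2^7 = 128, k = 3
sin(theta) = sqrt(k/N) = 0.1530931089
theta = arcsin(sqrt(k/N)) = 0.1536975255 rad
P(j) reaches its first maximum when (2j+1)*theta is as close as possible to pi/2, i.e. j = round(pi/(4*theta) - 1/2).
pi/(4*theta) - 1/2 = 4.6100
(For comparison, the common estimate pi/4 * sqrt(N/k) = 5.1302; the exact maximiser is used here.)
Optimal iterations = 5

5


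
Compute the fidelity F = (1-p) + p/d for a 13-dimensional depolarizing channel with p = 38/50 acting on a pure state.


F = (1-p) + p/d
= (1 - 0.7600) + 0.7600/13
= 0.2400 + 0.0585
= 0.2985

0.2985


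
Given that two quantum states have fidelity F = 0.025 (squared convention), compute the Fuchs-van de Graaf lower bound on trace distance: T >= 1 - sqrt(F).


Fuchs-van de Graaf (squared-fidelity convention): 1 - sqrt(F) <= T <= sqrt(1 - F).
Lower bound: T >= 1 - sqrt(F)
sqrt(F) = sqrt(0.025) = 0.1581
T >= 1 - 0.1581
T >= 0.8419

0.8419


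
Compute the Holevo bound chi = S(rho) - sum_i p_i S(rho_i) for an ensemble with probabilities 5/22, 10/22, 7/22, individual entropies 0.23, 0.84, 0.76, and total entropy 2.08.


chi = S(rho) - sum_i p_i * S(rho_i)
Weighted entropy = 5/22 * 0.23 + 10/22 * 0.84 + 7/22 * 0.76
= 0.6759
chi = 2.08 - 0.6759
= 1.4041

1.4041


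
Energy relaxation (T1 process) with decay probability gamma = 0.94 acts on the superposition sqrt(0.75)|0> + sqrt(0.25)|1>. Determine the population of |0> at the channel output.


For amplitude damping with parameter gamma on state sqrt(a)|0> + sqrt(b)|1>:
alpha^2 = 0.75, beta^2 = 0.25
P(|0>) = alpha^2 + gamma * beta^2
= 0.75 + 0.94 * 0.25
= 0.75 + 0.2350
= 0.9850

0.9850


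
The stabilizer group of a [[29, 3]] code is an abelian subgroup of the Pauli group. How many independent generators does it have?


For an [[n,k]] stabilizer code:
Number of stabilizer generators = n - k
= 29 - 3
= 26

26


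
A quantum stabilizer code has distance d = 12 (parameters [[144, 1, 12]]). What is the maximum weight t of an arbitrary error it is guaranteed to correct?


Code parameters: [[144, 1, 12]], distance d = 12.
Number of correctable errors = floor((d-1)/2)
= floor((12 - 1)/2)
= floor(11/2)
= 5

5


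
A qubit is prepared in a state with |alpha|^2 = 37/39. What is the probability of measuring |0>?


|alpha|^2 = 37/39 = 0.9487
|beta|^2 = 1 - 37/39 = 2/39 = 0.0513
P(|0>) = |alpha|^2 = 0.9487

0.9487


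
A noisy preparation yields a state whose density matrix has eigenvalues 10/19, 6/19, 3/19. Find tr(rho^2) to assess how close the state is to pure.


tr(rho^2) = sum of eigenvalues squared
= (10/19)^2 + (6/19)^2 + (3/19)^2
= (100 + 36 + 9) / 361
= 145/361
= 0.4017

0.4017


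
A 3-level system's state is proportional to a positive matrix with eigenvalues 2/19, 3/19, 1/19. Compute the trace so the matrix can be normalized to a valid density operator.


tr(M) = sum of eigenvalues
= 2/19 + 3/19 + 1/19
= 6/19
= 0.3158

0.3158


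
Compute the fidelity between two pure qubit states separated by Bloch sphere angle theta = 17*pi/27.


For states separated by angle theta on Bloch sphere:
F = cos^2(theta/2)
theta = 17*pi/27 = 1.9780
theta/2 = 0.9890
cos(theta/2) = 0.5495
F = 0.3020

0.3020


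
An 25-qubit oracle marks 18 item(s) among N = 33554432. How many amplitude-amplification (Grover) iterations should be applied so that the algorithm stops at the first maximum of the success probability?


After j Grover iterations the success probability is P(j) = sin^2((2j+1)*theta), where sin(theta) = sqrt(k/N).
N = 2^25 = 33554432, k = 18
sin(theta) = sqrt(k/N) = 0.000732421875
theta = arcsin(sqrt(k/N)) = 0.0007324219405 rad
P(j) reaches its first maximum when (2j+1)*theta is as close as possible to pi/2, i.e. j = round(pi/(4*theta) - 1/2).
pi/(4*theta) - 1/2 = 1071.8302
(For comparison, the common estimate pi/4 * sqrt(N/k) = 1072.3303; the exact maximiser is used here.)
Optimal iterations = 1072

1072


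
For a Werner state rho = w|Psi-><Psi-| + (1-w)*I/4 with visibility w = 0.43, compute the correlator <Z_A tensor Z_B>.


|Psi-> = (|01> - |10>)/sqrt(2)
For the pure Bell state, <Z_A Z_B> = -1 (Bell-state Pauli correlator).
The maximally-mixed part I/4 has tr(I/4 * P tensor P) = 0 for any traceless Pauli P.
So <Z_A Z_B>_rho = w * (-1) + (1 - w) * 0
= 0.43 * (-1)
= -0.4300

-0.4300


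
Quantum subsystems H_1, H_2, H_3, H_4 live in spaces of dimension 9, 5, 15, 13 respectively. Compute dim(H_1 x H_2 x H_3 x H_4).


dim(H_1 x H_2 x H_3 x H_4) = 9 * 5 * 15 * 13
= 45 * 15 * 13
= 675 * 13
= 8775

8775


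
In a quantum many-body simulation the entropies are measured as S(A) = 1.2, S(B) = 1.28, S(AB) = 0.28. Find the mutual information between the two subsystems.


I(A:B) = S(A) + S(B) - S(AB)
= 1.2 + 1.28 - 0.28
= 2.2000

2.2000


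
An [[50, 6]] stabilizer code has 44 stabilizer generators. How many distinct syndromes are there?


Each stabilizer generator gives a binary (+1 or -1) measurement outcome.
With 44 independent generators:
Total syndromes = 2^44
= 17592186044416

17592186044416


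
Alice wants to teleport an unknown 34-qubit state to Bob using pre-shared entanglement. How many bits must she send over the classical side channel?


Quantum teleportation requires 2 classical bits per qubit teleported.
34 qubit(s) -> 2 * 34 = 68 classical bits

68


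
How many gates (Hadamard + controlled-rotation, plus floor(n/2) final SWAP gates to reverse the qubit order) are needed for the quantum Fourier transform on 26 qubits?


Hadamard gates: 26
Controlled rotations: n*(n-1)/2 = 26*25/2 = 325
SWAP gates: floor(n/2) = floor(26/2) = 13
Total = 26 + 325 + 13
= 364

364


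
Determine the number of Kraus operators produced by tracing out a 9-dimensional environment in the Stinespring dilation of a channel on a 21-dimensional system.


Tracing out the environment in an orthonormal basis {|i>_E} gives Kraus operators K_i = <i|_E U |0>_E.
Number of Kraus operators = dim(H_env) = d_env
= 9

9


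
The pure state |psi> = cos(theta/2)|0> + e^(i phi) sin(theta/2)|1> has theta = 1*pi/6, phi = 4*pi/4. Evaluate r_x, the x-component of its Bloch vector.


theta = 0.5236, phi = 3.1416
r_x = sin(theta)*cos(phi) = 0.5000 * -1.0000
r_x = -0.5000

-0.5000


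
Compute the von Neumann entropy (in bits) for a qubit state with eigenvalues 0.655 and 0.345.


S = -p*log2(p) - (1-p)*log2(1-p)
p = 0.6550, 1-p = 0.3450
= -0.6550 * log2(0.6550) - 0.3450 * log2(0.3450)
= -(-0.3998) - (-0.5297)
= 0.9295

0.9295


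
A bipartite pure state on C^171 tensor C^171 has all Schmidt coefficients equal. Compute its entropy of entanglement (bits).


For a maximally entangled state in d x d:
S = log2(d) = log2(171)
= 7.4179

7.4179


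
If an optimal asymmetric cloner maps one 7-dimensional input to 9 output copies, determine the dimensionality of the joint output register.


Output space = H^(tensor 9) where dim(H) = 7
dim = 7^9
= 49 (after 2 factors)
= 343 (after 3 factors)
= 2401 (after 4 factors)
= 16807 (after 5 factors)
= 117649 (after 6 factors)
= 823543 (after 7 factors)
= 5764801 (after 8 factors)
= 40353607 (after 9 factors)
= 40353607

40353607


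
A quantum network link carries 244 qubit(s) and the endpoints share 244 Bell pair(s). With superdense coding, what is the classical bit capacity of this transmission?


Superdense coding allows 2 classical bits per shared entangled pair.
244 pair(s) -> 2 * 244 = 488 classical bits

488


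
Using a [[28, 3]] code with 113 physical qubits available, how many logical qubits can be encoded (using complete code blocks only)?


Each code block uses 28 physical qubits for 3 logical qubit(s).
Number of complete blocks = floor(113 / 28) = 4
Logical qubits = 4 * 3
= 12

12


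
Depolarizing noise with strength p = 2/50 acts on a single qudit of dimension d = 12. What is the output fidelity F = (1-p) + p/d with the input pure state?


F = (1-p) + p/d
= (1 - 0.0400) + 0.0400/12
= 0.9600 + 0.0033
= 0.9633

0.9633


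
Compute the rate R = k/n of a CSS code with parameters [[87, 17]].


Code rate R = k/n
= 17/87
= 0.1954

0.1954


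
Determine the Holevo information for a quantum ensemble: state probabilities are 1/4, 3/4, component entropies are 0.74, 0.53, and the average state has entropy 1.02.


chi = S(rho) - sum_i p_i * S(rho_i)
Weighted entropy = 1/4 * 0.74 + 3/4 * 0.53
= 0.5825
chi = 1.02 - 0.5825
= 0.4375

0.4375


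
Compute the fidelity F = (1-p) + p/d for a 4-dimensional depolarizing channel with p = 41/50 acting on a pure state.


F = (1-p) + p/d
= (1 - 0.8200) + 0.8200/4
= 0.1800 + 0.2050
= 0.3850

0.3850


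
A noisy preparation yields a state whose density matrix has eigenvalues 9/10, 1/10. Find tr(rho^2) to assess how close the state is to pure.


tr(rho^2) = sum of eigenvalues squared
= (9/10)^2 + (1/10)^2
= (81 + 1) / 100
= 82/100
= 0.8200

0.8200


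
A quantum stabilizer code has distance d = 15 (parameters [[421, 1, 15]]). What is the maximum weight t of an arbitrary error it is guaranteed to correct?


Code parameters: [[421, 1, 15]], distance d = 15.
Number of correctable errors = floor((d-1)/2)
= floor((15 - 1)/2)
= floor(14/2)
= 7

7


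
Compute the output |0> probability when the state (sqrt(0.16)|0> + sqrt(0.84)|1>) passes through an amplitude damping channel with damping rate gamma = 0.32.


For amplitude damping with parameter gamma on state sqrt(a)|0> + sqrt(b)|1>:
alpha^2 = 0.16, beta^2 = 0.84
P(|0>) = alpha^2 + gamma * beta^2
= 0.16 + 0.32 * 0.84
= 0.16 + 0.2688
= 0.4288

0.4288


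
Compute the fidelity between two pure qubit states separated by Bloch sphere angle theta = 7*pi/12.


For states separated by angle theta on Bloch sphere:
F = cos^2(theta/2)
theta = 7*pi/12 = 1.8326
theta/2 = 0.9163
cos(theta/2) = 0.6088
F = 0.3706

0.3706


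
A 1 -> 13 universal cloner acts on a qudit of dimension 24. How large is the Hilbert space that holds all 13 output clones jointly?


Output space = H^(tensor 13) where dim(H) = 24
dim = 24^13
= 576 (after 2 factors)
= 13824 (after 3 factors)
= 331776 (after 4 factors)
= 7962624 (after 5 factors)
= 191102976 (after 6 factors)
= 4586471424 (after 7 factors)
= 110075314176 (after 8 factors)
= 2641807540224 (after 9 factors)
= 63403380965376 (after 10 factors)
= 1521681143169024 (after 11 factors)
= 36520347436056576 (after 12 factors)
= 876488338465357824 (after 13 factors)
= 876488338465357824

876488338465357824


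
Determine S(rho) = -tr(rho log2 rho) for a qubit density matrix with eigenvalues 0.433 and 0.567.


S = -p*log2(p) - (1-p)*log2(1-p)
p = 0.4330, 1-p = 0.5670
= -0.4330 * log2(0.4330) - 0.5670 * log2(0.5670)
= -(-0.5229) - (-0.4641)
= 0.9870

0.9870


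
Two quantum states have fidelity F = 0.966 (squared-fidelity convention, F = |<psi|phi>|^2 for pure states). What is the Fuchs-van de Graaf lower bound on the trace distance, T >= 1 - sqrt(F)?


Fuchs-van de Graaf (squared-fidelity convention): 1 - sqrt(F) <= T <= sqrt(1 - F).
Lower bound: T >= 1 - sqrt(F)
sqrt(F) = sqrt(0.966) = 0.9829
T >= 1 - 0.9829
T >= 0.0171

0.0171


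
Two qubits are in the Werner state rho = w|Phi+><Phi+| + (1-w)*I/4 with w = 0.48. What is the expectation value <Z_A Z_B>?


|Phi+> = (|00> + |11>)/sqrt(2)
For the pure Bell state, <Z_A Z_B> = +1 (Bell-state Pauli correlator).
The maximally-mixed part I/4 has tr(I/4 * P tensor P) = 0 for any traceless Pauli P.
So <Z_A Z_B>_rho = w * (+1) + (1 - w) * 0
= 0.48 * (+1)
= 0.4800

0.4800


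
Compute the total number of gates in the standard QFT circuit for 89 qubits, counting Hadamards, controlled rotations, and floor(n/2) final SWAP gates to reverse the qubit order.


Hadamard gates: 89
Controlled rotations: n*(n-1)/2 = 89*88/2 = 3916
SWAP gates: floor(n/2) = floor(89/2) = 44
Total = 89 + 3916 + 44
= 4049

4049


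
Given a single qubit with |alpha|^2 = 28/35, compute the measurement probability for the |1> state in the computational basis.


|alpha|^2 = 28/35 = 0.8000
|beta|^2 = 1 - 28/35 = 7/35 = 0.2000
P(|1>) = |beta|^2 = 0.2000

0.2000


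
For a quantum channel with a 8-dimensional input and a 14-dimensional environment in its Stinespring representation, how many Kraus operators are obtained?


Tracing out the environment in an orthonormal basis {|i>_E} gives Kraus operators K_i = <i|_E U |0>_E.
Number of Kraus operators = dim(H_env) = d_env
= 14

14


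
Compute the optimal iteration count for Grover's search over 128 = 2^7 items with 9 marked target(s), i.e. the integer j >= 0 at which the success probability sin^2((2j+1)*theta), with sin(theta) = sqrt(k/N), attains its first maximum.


After j Grover iterations the success probability is P(j) = sin^2((2j+1)*theta), where sin(theta) = sqrt(k/N).
N = 2^7 = 128, k = 9
sin(theta) = sqrt(k/N) = 0.2651650429
theta = arcsin(sqrt(k/N)) = 0.2683750886 rad
P(j) reaches its first maximum when (2j+1)*theta is as close as possible to pi/2, i.e. j = round(pi/(4*theta) - 1/2).
pi/(4*theta) - 1/2 = 2.4265
(For comparison, the common estimate pi/4 * sqrt(N/k) = 2.9619; the exact maximiser is used here.)
Optimal iterations = 2

2


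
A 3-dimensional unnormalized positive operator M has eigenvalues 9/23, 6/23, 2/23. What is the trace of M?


tr(M) = sum of eigenvalues
= 9/23 + 6/23 + 2/23
= 17/23
= 0.7391

0.7391


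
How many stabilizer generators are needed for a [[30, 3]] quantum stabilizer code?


For an [[n,k]] stabilizer code:
Number of stabilizer generators = n - k
= 30 - 3
= 27

27


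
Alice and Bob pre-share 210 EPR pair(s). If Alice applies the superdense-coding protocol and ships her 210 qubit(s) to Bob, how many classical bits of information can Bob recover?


Superdense coding allows 2 classical bits per shared entangled pair.
210 pair(s) -> 2 * 210 = 420 classical bits

420


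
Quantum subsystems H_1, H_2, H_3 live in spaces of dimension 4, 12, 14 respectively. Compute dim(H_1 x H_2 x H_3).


dim(H_1 x H_2 x H_3) = 4 * 12 * 14
= 48 * 14
= 672

672


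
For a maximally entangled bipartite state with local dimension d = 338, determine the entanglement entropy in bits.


For a maximally entangled state in d x d:
S = log2(d) = log2(338)
= 8.4009

8.4009


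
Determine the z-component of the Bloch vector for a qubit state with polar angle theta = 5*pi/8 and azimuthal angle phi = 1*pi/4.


theta = 1.9635, phi = 0.7854
r_z = cos(theta) = -0.3827

-0.3827


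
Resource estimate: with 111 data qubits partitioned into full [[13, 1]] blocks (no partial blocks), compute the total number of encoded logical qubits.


Each code block uses 13 physical qubits for 1 logical qubit(s).
Number of complete blocks = floor(111 / 13) = 8
Logical qubits = 8 * 1
= 8

8


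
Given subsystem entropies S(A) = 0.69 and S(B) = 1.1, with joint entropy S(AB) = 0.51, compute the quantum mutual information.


I(A:B) = S(A) + S(B) - S(AB)
= 0.69 + 1.1 - 0.51
= 1.2800

1.2800


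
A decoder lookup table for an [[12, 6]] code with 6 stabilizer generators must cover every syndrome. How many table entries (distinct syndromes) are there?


Each stabilizer generator gives a binary (+1 or -1) measurement outcome.
With 6 independent generators:
Total syndromes = 2^6
= 64

64


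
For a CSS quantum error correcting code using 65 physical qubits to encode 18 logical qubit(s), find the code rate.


Code rate R = k/n
= 18/65
= 0.2769

0.2769


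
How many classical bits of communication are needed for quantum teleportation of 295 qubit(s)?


Quantum teleportation requires 2 classical bits per qubit teleported.
295 qubit(s) -> 2 * 295 = 590 classical bits

590


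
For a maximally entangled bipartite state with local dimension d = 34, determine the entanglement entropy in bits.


For a maximally entangled state in d x d:
S = log2(d) = log2(34)
= 5.0875

5.0875


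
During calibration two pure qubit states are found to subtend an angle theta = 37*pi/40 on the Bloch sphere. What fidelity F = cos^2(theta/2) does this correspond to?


For states separated by angle theta on Bloch sphere:
F = cos^2(theta/2)
theta = 37*pi/40 = 2.9060
theta/2 = 1.4530
cos(theta/2) = 0.1175
F = 0.0138

0.0138


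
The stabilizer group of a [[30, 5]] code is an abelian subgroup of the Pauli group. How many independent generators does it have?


For an [[n,k]] stabilizer code:
Number of stabilizer generators = n - k
= 30 - 5
= 25

25


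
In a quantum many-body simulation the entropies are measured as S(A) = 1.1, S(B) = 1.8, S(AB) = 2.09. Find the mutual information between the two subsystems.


I(A:B) = S(A) + S(B) - S(AB)
= 1.1 + 1.8 - 2.09
= 0.8100

0.8100


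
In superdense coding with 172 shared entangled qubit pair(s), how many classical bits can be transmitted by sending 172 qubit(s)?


Superdense coding allows 2 classical bits per shared entangled pair.
172 pair(s) -> 2 * 172 = 344 classical bits

344


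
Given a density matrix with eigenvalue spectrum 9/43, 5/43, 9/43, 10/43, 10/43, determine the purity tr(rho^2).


tr(rho^2) = sum of eigenvalues squared
= (9/43)^2 + (5/43)^2 + (9/43)^2 + (10/43)^2 + (10/43)^2
= (81 + 25 + 81 + 100 + 100) / 1849
= 387/1849
= 0.2093

0.2093


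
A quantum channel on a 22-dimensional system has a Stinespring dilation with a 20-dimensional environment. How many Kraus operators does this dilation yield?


Tracing out the environment in an orthonormal basis {|i>_E} gives Kraus operators K_i = <i|_E U |0>_E.
Number of Kraus operators = dim(H_env) = d_env
= 20

20


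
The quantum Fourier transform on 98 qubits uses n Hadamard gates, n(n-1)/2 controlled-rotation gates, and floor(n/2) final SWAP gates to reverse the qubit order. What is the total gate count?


Hadamard gates: 98
Controlled rotations: n*(n-1)/2 = 98*97/2 = 4753
SWAP gates: floor(n/2) = floor(98/2) = 49
Total = 98 + 4753 + 49
= 4900

4900


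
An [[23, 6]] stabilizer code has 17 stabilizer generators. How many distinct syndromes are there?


Each stabilizer generator gives a binary (+1 or -1) measurement outcome.
With 17 independent generators:
Total syndromes = 2^17
= 131072

131072


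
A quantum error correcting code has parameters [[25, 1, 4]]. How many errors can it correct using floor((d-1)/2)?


Code parameters: [[25, 1, 4]], distance d = 4.
Number of correctable errors = floor((d-1)/2)
= floor((4 - 1)/2)
= floor(3/2)
= 1

1


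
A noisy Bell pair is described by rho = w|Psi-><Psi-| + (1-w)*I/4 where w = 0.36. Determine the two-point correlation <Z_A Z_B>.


|Psi-> = (|01> - |10>)/sqrt(2)
For the pure Bell state, <Z_A Z_B> = -1 (Bell-state Pauli correlator).
The maximally-mixed part I/4 has tr(I/4 * P tensor P) = 0 for any traceless Pauli P.
So <Z_A Z_B>_rho = w * (-1) + (1 - w) * 0
= 0.36 * (-1)
= -0.3600

-0.3600


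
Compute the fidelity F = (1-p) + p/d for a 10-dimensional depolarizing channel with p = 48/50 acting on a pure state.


F = (1-p) + p/d
= (1 - 0.9600) + 0.9600/10
= 0.0400 + 0.0960
= 0.1360

0.1360


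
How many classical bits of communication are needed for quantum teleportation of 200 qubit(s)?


Quantum teleportation requires 2 classical bits per qubit teleported.
200 qubit(s) -> 2 * 200 = 400 classical bits

400


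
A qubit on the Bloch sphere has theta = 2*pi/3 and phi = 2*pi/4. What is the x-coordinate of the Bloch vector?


theta = 2.0944, phi = 1.5708
r_x = sin(theta)*cos(phi) = 0.8660 * 0.0000
r_x = 0.0000

0.0000


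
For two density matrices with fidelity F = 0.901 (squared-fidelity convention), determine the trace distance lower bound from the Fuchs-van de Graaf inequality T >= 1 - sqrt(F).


Fuchs-van de Graaf (squared-fidelity convention): 1 - sqrt(F) <= T <= sqrt(1 - F).
Lower bound: T >= 1 - sqrt(F)
sqrt(F) = sqrt(0.901) = 0.9492
T >= 1 - 0.9492
T >= 0.0508

0.0508


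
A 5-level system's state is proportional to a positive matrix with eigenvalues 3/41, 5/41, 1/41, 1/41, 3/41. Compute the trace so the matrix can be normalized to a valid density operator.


tr(M) = sum of eigenvalues
= 3/41 + 5/41 + 1/41 + 1/41 + 3/41
= 13/41
= 0.3171

0.3171


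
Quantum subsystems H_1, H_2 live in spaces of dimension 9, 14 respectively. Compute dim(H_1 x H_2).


dim(H_1 x H_2) = 9 * 14
= 126

126


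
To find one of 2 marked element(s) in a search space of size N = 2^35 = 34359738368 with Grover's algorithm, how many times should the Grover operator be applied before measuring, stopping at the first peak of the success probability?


After j Grover iterations the success probability is P(j) = sin^2((2j+1)*theta), where sin(theta) = sqrt(k/N).
N = 2^35 = 34359738368, k = 2
sin(theta) = sqrt(k/N) = 7.629394531e-06
theta = arcsin(sqrt(k/N)) = 7.629394531e-06 rad
P(j) reaches its first maximum when (2j+1)*theta is as close as possible to pi/2, i.e. j = round(pi/(4*theta) - 1/2).
pi/(4*theta) - 1/2 = 102943.2081
(For comparison, the common estimate pi/4 * sqrt(N/k) = 102943.7081; the exact maximiser is used here.)
Optimal iterations = 102943

102943


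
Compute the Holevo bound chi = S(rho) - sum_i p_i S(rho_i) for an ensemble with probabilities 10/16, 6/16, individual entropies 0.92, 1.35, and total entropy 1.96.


chi = S(rho) - sum_i p_i * S(rho_i)
Weighted entropy = 10/16 * 0.92 + 6/16 * 1.35
= 1.0813
chi = 1.96 - 1.0813
= 0.8787

0.8787


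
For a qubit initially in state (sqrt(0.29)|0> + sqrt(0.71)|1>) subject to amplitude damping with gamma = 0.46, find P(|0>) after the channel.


For amplitude damping with parameter gamma on state sqrt(a)|0> + sqrt(b)|1>:
alpha^2 = 0.29, beta^2 = 0.71
P(|0>) = alpha^2 + gamma * beta^2
= 0.29 + 0.46 * 0.71
= 0.29 + 0.3266
= 0.6166

0.6166


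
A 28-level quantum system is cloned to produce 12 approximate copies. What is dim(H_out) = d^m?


Output space = H^(tensor 12) where dim(H) = 28
dim = 28^12
= 784 (after 2 factors)
= 21952 (after 3 factors)
= 614656 (after 4 factors)
= 17210368 (after 5 factors)
= 481890304 (after 6 factors)
= 13492928512 (after 7 factors)
= 377801998336 (after 8 factors)
= 10578455953408 (after 9 factors)
= 296196766695424 (after 10 factors)
= 8293509467471872 (after 11 factors)
= 232218265089212416 (after 12 factors)
= 232218265089212416

232218265089212416


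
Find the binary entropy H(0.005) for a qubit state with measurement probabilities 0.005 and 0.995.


S = -p*log2(p) - (1-p)*log2(1-p)
p = 0.0050, 1-p = 0.9950
= -0.0050 * log2(0.0050) - 0.9950 * log2(0.9950)
= -(-0.0382) - (-0.0072)
= 0.0454

0.0454


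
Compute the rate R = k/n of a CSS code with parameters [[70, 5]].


Code rate R = k/n
= 5/70
= 0.0714

0.0714


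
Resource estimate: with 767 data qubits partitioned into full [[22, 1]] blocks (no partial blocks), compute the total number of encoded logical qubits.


Each code block uses 22 physical qubits for 1 logical qubit(s).
Number of complete blocks = floor(767 / 22) = 34
Logical qubits = 34 * 1
= 34

34


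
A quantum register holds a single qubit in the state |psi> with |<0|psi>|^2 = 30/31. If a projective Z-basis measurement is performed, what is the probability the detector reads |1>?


|alpha|^2 = 30/31 = 0.9677
|beta|^2 = 1 - 30/31 = 1/31 = 0.0323
P(|1>) = |beta|^2 = 0.0323

0.0323


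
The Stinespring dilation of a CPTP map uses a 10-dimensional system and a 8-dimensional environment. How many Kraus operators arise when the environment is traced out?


Tracing out the environment in an orthonormal basis {|i>_E} gives Kraus operators K_i = <i|_E U |0>_E.
Number of Kraus operators = dim(H_env) = d_env
= 8

8


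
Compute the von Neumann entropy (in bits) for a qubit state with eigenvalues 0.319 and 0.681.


S = -p*log2(p) - (1-p)*log2(1-p)
p = 0.3190, 1-p = 0.6810
= -0.3190 * log2(0.3190) - 0.6810 * log2(0.6810)
= -(-0.5258) - (-0.3775)
= 0.9033

0.9033


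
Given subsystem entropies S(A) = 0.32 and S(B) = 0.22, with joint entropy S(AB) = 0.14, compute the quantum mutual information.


I(A:B) = S(A) + S(B) - S(AB)
= 0.32 + 0.22 - 0.14
= 0.4000

0.4000


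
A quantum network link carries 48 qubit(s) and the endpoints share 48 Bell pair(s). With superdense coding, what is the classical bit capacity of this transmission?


Superdense coding allows 2 classical bits per shared entangled pair.
48 pair(s) -> 2 * 48 = 96 classical bits

96


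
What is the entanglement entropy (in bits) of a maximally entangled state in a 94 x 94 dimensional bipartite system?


For a maximally entangled state in d x d:
S = log2(d) = log2(94)
= 6.5546

6.5546


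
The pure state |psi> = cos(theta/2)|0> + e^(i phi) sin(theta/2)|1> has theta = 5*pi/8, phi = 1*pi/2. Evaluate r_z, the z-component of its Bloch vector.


theta = 1.9635, phi = 1.5708
r_z = cos(theta) = -0.3827

-0.3827


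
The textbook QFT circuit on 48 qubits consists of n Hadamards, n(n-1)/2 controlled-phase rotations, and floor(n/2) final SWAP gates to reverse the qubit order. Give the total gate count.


Hadamard gates: 48
Controlled rotations: n*(n-1)/2 = 48*47/2 = 1128
SWAP gates: floor(n/2) = floor(48/2) = 24
Total = 48 + 1128 + 24
= 1200

1200


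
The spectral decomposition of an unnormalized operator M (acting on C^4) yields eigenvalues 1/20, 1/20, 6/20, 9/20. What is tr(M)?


tr(M) = sum of eigenvalues
= 1/20 + 1/20 + 6/20 + 9/20
= 17/20
= 0.8500

0.8500


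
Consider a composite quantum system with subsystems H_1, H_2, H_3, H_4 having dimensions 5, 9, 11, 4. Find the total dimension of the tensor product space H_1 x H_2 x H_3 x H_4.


dim(H_1 x H_2 x H_3 x H_4) = 5 * 9 * 11 * 4
= 45 * 11 * 4
= 495 * 4
= 1980

1980


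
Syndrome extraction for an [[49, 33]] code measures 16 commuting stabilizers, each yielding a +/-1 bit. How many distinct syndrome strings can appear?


Each stabilizer generator gives a binary (+1 or -1) measurement outcome.
With 16 independent generators:
Total syndromes = 2^16
= 65536

65536


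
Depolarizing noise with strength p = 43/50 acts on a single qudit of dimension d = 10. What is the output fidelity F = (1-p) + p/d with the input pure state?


F = (1-p) + p/d
= (1 - 0.8600) + 0.8600/10
= 0.1400 + 0.0860
= 0.2260

0.2260


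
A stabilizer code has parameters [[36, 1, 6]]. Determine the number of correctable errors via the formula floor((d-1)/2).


Code parameters: [[36, 1, 6]], distance d = 6.
Number of correctable errors = floor((d-1)/2)
= floor((6 - 1)/2)
= floor(5/2)
= 2

2


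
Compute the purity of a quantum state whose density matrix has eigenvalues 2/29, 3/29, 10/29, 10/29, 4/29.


tr(rho^2) = sum of eigenvalues squared
= (2/29)^2 + (3/29)^2 + (10/29)^2 + (10/29)^2 + (4/29)^2
= (4 + 9 + 100 + 100 + 16) / 841
= 229/841
= 0.2723

0.2723


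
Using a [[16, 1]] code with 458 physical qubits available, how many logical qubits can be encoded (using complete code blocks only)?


Each code block uses 16 physical qubits for 1 logical qubit(s).
Number of complete blocks = floor(458 / 16) = 28
Logical qubits = 28 * 1
= 28

28


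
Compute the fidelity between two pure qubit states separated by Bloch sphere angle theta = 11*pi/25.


For states separated by angle theta on Bloch sphere:
F = cos^2(theta/2)
theta = 11*pi/25 = 1.3823
theta/2 = 0.6912
cos(theta/2) = 0.7705
F = 0.5937

0.5937


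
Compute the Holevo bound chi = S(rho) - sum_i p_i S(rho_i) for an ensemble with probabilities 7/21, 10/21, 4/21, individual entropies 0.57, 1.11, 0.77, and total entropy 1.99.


chi = S(rho) - sum_i p_i * S(rho_i)
Weighted entropy = 7/21 * 0.57 + 10/21 * 1.11 + 4/21 * 0.77
= 0.8652
chi = 1.99 - 0.8652
= 1.1248

1.1248


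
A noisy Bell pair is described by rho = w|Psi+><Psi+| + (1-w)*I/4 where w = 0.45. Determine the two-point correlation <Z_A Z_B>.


|Psi+> = (|01> + |10>)/sqrt(2)
For the pure Bell state, <Z_A Z_B> = -1 (Bell-state Pauli correlator).
The maximally-mixed part I/4 has tr(I/4 * P tensor P) = 0 for any traceless Pauli P.
So <Z_A Z_B>_rho = w * (-1) + (1 - w) * 0
= 0.45 * (-1)
= -0.4500

-0.4500


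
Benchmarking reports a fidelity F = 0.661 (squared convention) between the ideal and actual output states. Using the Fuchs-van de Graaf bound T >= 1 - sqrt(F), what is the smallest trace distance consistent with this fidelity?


Fuchs-van de Graaf (squared-fidelity convention): 1 - sqrt(F) <= T <= sqrt(1 - F).
Lower bound: T >= 1 - sqrt(F)
sqrt(F) = sqrt(0.661) = 0.8130
T >= 1 - 0.8130
T >= 0.1870

0.1870


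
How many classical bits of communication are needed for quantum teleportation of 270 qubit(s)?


Quantum teleportation requires 2 classical bits per qubit teleported.
270 qubit(s) -> 2 * 270 = 540 classical bits

540


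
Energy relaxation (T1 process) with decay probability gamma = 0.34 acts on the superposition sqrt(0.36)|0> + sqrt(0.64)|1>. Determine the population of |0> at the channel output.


For amplitude damping with parameter gamma on state sqrt(a)|0> + sqrt(b)|1>:
alpha^2 = 0.36, beta^2 = 0.64
P(|0>) = alpha^2 + gamma * beta^2
= 0.36 + 0.34 * 0.64
= 0.36 + 0.2176
= 0.5776

0.5776


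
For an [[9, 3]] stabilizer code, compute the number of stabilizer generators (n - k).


For an [[n,k]] stabilizer code:
Number of stabilizer generators = n - k
= 9 - 3
= 6

6


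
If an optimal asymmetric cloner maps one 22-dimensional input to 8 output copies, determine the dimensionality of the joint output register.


Output space = H^(tensor 8) where dim(H) = 22
dim = 22^8
= 484 (after 2 factors)
= 10648 (after 3 factors)
= 234256 (after 4 factors)
= 5153632 (after 5 factors)
= 113379904 (after 6 factors)
= 2494357888 (after 7 factors)
= 54875873536 (after 8 factors)
= 54875873536

54875873536


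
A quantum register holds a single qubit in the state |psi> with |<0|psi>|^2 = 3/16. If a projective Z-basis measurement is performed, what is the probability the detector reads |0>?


|alpha|^2 = 3/16 = 0.1875
|beta|^2 = 1 - 3/16 = 13/16 = 0.8125
P(|0>) = |alpha|^2 = 0.1875

0.1875


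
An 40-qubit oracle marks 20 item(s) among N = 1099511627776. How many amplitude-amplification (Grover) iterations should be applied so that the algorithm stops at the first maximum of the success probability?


After j Grover iterations the success probability is P(j) = sin^2((2j+1)*theta), where sin(theta) = sqrt(k/N).
N = 2^40 = 1099511627776, k = 20
sin(theta) = sqrt(k/N) = 4.2649612e-06
theta = arcsin(sqrt(k/N)) = 4.2649612e-06 rad
P(j) reaches its first maximum when (2j+1)*theta is as close as possible to pi/2, i.e. j = round(pi/(4*theta) - 1/2).
pi/(4*theta) - 1/2 = 184150.8033
(For comparison, the common estimate pi/4 * sqrt(N/k) = 184151.3033; the exact maximiser is used here.)
Optimal iterations = 184151

184151


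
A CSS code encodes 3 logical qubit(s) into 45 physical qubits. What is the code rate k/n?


Code rate R = k/n
= 3/45
= 0.0667

0.0667


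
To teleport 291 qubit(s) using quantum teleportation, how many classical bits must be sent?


Quantum teleportation requires 2 classical bits per qubit teleported.
291 qubit(s) -> 2 * 291 = 582 classical bits

582


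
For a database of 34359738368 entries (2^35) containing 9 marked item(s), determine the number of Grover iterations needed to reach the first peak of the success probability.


After j Grover iterations the success probability is P(j) = sin^2((2j+1)*theta), where sin(theta) = sqrt(k/N).
N = 2^35 = 34359738368, k = 9
sin(theta) = sqrt(k/N) = 1.618438983e-05
theta = arcsin(sqrt(k/N)) = 1.618438983e-05 rad
P(j) reaches its first maximum when (2j+1)*theta is as close as possible to pi/2, i.e. j = round(pi/(4*theta) - 1/2).
pi/(4*theta) - 1/2 = 48527.6294
(For comparison, the common estimate pi/4 * sqrt(N/k) = 48528.1294; the exact maximiser is used here.)
Optimal iterations = 48528

48528


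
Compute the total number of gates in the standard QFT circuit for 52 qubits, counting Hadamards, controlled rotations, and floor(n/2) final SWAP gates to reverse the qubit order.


Hadamard gates: 52
Controlled rotations: n*(n-1)/2 = 52*51/2 = 1326
SWAP gates: floor(n/2) = floor(52/2) = 26
Total = 52 + 1326 + 26
= 1404

1404


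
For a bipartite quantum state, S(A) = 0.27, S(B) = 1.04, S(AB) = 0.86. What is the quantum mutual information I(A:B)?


I(A:B) = S(A) + S(B) - S(AB)
= 0.27 + 1.04 - 0.86
= 0.4500

0.4500


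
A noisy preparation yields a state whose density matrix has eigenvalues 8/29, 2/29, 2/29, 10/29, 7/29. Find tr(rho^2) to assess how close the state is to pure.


tr(rho^2) = sum of eigenvalues squared
= (8/29)^2 + (2/29)^2 + (2/29)^2 + (10/29)^2 + (7/29)^2
= (64 + 4 + 4 + 100 + 49) / 841
= 221/841
= 0.2628

0.2628


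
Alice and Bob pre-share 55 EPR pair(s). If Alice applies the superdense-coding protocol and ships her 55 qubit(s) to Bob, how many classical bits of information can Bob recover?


Superdense coding allows 2 classical bits per shared entangled pair.
55 pair(s) -> 2 * 55 = 110 classical bits

110


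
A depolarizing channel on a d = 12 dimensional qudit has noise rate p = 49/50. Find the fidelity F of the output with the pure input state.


F = (1-p) + p/d
= (1 - 0.9800) + 0.9800/12
= 0.0200 + 0.0817
= 0.1017

0.1017


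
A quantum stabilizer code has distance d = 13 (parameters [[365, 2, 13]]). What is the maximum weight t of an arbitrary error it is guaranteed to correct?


Code parameters: [[365, 2, 13]], distance d = 13.
Number of correctable errors = floor((d-1)/2)
= floor((13 - 1)/2)
= floor(12/2)
= 6

6


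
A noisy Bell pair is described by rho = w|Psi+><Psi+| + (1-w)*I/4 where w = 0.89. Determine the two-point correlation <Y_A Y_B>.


|Psi+> = (|01> + |10>)/sqrt(2)
For the pure Bell state, <Y_A Y_B> = +1 (Bell-state Pauli correlator).
The maximally-mixed part I/4 has tr(I/4 * P tensor P) = 0 for any traceless Pauli P.
So <Y_A Y_B>_rho = w * (+1) + (1 - w) * 0
= 0.89 * (+1)
= 0.8900

0.8900


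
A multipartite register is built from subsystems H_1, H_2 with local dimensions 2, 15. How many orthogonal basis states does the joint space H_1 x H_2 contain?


dim(H_1 x H_2) = 2 * 15
= 30

30


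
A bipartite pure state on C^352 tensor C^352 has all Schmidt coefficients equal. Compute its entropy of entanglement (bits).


For a maximally entangled state in d x d:
S = log2(d) = log2(352)
= 8.4594

8.4594


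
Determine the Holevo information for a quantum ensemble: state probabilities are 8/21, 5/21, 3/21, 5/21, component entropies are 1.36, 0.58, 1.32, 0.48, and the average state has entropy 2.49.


chi = S(rho) - sum_i p_i * S(rho_i)
Weighted entropy = 8/21 * 1.36 + 5/21 * 0.58 + 3/21 * 1.32 + 5/21 * 0.48
= 0.9590
chi = 2.49 - 0.9590
= 1.5310

1.5310


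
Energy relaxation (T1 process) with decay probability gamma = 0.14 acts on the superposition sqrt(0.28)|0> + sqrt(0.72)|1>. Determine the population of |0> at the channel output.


For amplitude damping with parameter gamma on state sqrt(a)|0> + sqrt(b)|1>:
alpha^2 = 0.28, beta^2 = 0.72
P(|0>) = alpha^2 + gamma * beta^2
= 0.28 + 0.14 * 0.72
= 0.28 + 0.1008
= 0.3808

0.3808


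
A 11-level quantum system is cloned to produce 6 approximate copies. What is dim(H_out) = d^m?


Output space = H^(tensor 6) where dim(H) = 11
dim = 11^6
= 121 (after 2 factors)
= 1331 (after 3 factors)
= 14641 (after 4 factors)
= 161051 (after 5 factors)
= 1771561 (after 6 factors)
= 1771561

1771561


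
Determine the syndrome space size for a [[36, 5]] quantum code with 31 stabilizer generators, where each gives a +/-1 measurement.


Each stabilizer generator gives a binary (+1 or -1) measurement outcome.
With 31 independent generators:
Total syndromes = 2^31
= 2147483648

2147483648


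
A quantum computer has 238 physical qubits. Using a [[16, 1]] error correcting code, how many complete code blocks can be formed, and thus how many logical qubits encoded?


Each code block uses 16 physical qubits for 1 logical qubit(s).
Number of complete blocks = floor(238 / 16) = 14
Logical qubits = 14 * 1
= 14

14


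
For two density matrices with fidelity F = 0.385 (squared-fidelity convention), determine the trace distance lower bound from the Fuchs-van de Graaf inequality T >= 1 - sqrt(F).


Fuchs-van de Graaf (squared-fidelity convention): 1 - sqrt(F) <= T <= sqrt(1 - F).
Lower bound: T >= 1 - sqrt(F)
sqrt(F) = sqrt(0.385) = 0.6205
T >= 1 - 0.6205
T >= 0.3795

0.3795


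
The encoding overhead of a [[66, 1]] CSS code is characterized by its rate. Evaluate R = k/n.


Code rate R = k/n
= 1/66
= 0.0152

0.0152


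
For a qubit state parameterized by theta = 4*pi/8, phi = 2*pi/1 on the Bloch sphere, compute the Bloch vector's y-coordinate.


theta = 1.5708, phi = 6.2832
r_y = sin(theta)*sin(phi) = 1.0000 * 0.0000
r_y = 0.0000

0.0000


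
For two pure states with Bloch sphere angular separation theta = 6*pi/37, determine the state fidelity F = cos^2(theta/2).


For states separated by angle theta on Bloch sphere:
F = cos^2(theta/2)
theta = 6*pi/37 = 0.5094
theta/2 = 0.2547
cos(theta/2) = 0.9677
F = 0.9365

0.9365


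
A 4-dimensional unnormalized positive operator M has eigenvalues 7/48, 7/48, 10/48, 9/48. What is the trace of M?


tr(M) = sum of eigenvalues
= 7/48 + 7/48 + 10/48 + 9/48
= 33/48
= 0.6875

0.6875
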